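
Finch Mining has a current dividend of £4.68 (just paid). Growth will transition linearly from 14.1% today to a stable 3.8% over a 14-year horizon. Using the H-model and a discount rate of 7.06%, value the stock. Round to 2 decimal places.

£252.52

H-model: P₀ = D₀[(1+g_L) + H(g_S−g_L)]/(r−g_L), with H = 14/2 = 7.
P₀ = 4.68 × [(1+0.038) + 7×(0.141−0.038)] / (0.0706−0.038)
   = 4.68 × 1.7590 / 0.0326 = 252.5190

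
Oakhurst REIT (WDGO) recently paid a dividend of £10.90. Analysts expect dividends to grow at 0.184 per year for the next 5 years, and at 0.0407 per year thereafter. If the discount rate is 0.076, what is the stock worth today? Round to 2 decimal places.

£591.69

Two-stage DDM. Project D₁…D_5 at 0.184, terminal growth 0.0407, discount at r = 0.076.
D_1 = 12.9056
D_2 = 15.2802
D_3 = 18.0918
D_4 = 21.4207
D_5 = 25.3621
Terminal value at t=5: TV = D_6/(r−g) = 26.3943/(0.076−0.0407) = 747.7146
P₀ = 12.9056/(1+0.076)^1 + 15.2802/(1+0.076)^2 + 18.0918/(1+0.076)^3 + 21.4207/(1+0.076)^4 + 25.3621/(1+0.076)^5 + 747.7146/(1+0.076)^5 = 591.6904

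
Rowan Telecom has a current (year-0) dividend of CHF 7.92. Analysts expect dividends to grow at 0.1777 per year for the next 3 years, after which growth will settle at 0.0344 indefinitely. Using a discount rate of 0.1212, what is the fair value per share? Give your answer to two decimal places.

Two-stage DDM. Project D₁…D_3 at 0.1777, terminal growth 0.0344, discount at r = 0.1212.
D_1 = 9.3274
D_2 = 10.9849
D_3 = 12.9369
Terminal value at t=3: TV = D_4/(r−g) = 13.3819/(0.1212−0.0344) = 154.1693
P₀ = 9.3274/(1+0.1212)^1 + 10.9849/(1+0.1212)^2 + 12.9369/(1+0.1212)^3 + 154.1693/(1+0.1212)^3 = 135.6188

CHF 135.62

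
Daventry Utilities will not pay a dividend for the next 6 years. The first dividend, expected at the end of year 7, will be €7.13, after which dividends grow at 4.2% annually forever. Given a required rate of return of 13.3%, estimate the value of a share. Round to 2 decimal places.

Deferred-dividend DDM. At t=6 the remaining stream is a growing perpetuity with first payment D_7 = 7.13.
V_6 = D_7/(r−g) = 7.13/(0.133−0.042) = 78.3516
P₀ = V_6/(1+r)^6 = 78.3516/(1+0.133)^6 = 37.0398

€37.04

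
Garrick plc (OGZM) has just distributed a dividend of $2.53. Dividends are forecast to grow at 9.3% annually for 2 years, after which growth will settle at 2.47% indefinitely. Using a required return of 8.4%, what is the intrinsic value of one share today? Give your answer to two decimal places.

Two-stage DDM. Project D₁…D_2 at 0.093, terminal growth 0.0247, discount at r = 0.084.
D_1 = 2.7653
D_2 = 3.0225
Terminal value at t=2: TV = D_3/(r−g) = 3.0971/(0.084−0.0247) = 52.2279
P₀ = 2.7653/(1+0.084)^1 + 3.0225/(1+0.084)^2 + 52.2279/(1+0.084)^2 = 49.5704

$49.57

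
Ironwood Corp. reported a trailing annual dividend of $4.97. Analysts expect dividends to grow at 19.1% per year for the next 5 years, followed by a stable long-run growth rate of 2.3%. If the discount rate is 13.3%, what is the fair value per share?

$88.26

Two-stage DDM. Project D₁…D_5 at 0.191, terminal growth 0.023, discount at r = 0.133.
D_1 = 5.9193
D_2 = 7.0499
D_3 = 8.3964
D_4 = 10.0001
D_5 = 11.9101
Terminal value at t=5: TV = D_6/(r−g) = 12.1840/(0.133−0.023) = 110.7639
P₀ = 5.9193/(1+0.133)^1 + 7.0499/(1+0.133)^2 + 8.3964/(1+0.133)^3 + 10.0001/(1+0.133)^4 + 11.9101/(1+0.133)^5 + 110.7639/(1+0.133)^5 = 88.2635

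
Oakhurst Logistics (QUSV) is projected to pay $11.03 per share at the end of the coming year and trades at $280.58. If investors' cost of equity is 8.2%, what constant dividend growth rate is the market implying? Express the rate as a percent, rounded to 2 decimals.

From P₀ = D₁/(r − g), the implied growth is g = r − D₁/P₀.
g = 0.082 − 11.03/280.58 = 0.082 − 0.03931 = 0.04269

4.27%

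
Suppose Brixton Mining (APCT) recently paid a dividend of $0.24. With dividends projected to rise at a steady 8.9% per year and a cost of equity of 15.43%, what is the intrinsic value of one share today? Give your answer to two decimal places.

Gordon growth model: P₀ = D₁/(r − g). D₁ = 0.24 × (1 + 0.089) = 0.2614.
P₀ = 0.2614 / (0.1543 − 0.089) = 0.2614 / 0.0653 = 4.0025

$4.00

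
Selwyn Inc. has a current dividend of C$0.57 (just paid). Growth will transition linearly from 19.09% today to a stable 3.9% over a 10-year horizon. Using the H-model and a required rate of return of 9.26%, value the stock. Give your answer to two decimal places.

H-model: P₀ = D₀[(1+g_L) + H(g_S−g_L)]/(r−g_L), with H = 10/2 = 5.
P₀ = 0.57 × [(1+0.039) + 5×(0.1909−0.039)] / (0.0926−0.039)
   = 0.57 × 1.7985 / 0.0536 = 19.1258

C$19.13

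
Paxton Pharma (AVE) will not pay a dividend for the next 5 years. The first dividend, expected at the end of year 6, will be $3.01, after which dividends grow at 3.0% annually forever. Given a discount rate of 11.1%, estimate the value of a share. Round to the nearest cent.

Deferred-dividend DDM. At t=5 the remaining stream is a growing perpetuity with first payment D_6 = 3.01.
V_5 = D_6/(r−g) = 3.01/(0.111−0.03) = 37.1605
P₀ = V_5/(1+r)^5 = 37.1605/(1+0.111)^5 = 21.9539

$21.95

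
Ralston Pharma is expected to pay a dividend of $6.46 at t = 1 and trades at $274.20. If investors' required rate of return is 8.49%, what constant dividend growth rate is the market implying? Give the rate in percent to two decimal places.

6.13%

From P₀ = D₁/(r − g), the implied growth is g = r − D₁/P₀.
g = 0.0849 − 6.46/274.20 = 0.0849 − 0.02356 = 0.06134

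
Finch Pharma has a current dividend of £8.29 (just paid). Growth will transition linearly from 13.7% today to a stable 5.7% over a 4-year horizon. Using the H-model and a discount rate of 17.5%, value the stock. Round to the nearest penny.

£85.50

H-model: P₀ = D₀[(1+g_L) + H(g_S−g_L)]/(r−g_L), with H = 4/2 = 2.
P₀ = 8.29 × [(1+0.057) + 2×(0.137−0.057)] / (0.175−0.057)
   = 8.29 × 1.2170 / 0.118 = 85.4994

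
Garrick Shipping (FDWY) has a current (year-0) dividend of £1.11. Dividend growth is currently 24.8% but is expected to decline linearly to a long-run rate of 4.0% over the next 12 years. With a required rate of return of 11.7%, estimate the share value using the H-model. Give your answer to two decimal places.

£32.98

H-model: P₀ = D₀[(1+g_L) + H(g_S−g_L)]/(r−g_L), with H = 12/2 = 6.
P₀ = 1.11 × [(1+0.04) + 6×(0.248−0.04)] / (0.117−0.04)
   = 1.11 × 2.2880 / 0.077 = 32.9829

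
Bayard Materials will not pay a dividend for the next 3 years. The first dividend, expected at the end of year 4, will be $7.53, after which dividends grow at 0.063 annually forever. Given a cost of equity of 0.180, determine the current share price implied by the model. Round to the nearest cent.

$39.17

Deferred-dividend DDM. At t=3 the remaining stream is a growing perpetuity with first payment D_4 = 7.53.
V_3 = D_4/(r−g) = 7.53/(0.18−0.063) = 64.3590
P₀ = V_3/(1+r)^3 = 64.3590/(1+0.18)^3 = 39.1709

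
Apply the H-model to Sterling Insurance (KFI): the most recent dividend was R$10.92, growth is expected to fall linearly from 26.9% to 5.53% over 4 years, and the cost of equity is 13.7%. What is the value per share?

R$198.18

H-model: P₀ = D₀[(1+g_L) + H(g_S−g_L)]/(r−g_L), with H = 4/2 = 2.
P₀ = 10.92 × [(1+0.0553) + 2×(0.269−0.0553)] / (0.137−0.0553)
   = 10.92 × 1.4827 / 0.0817 = 198.1773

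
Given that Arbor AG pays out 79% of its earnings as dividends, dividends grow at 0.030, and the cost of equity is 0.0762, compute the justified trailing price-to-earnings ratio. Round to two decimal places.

Justified trailing P/E = b(1+g)/(r−g) = 0.79×(1+0.03)/(0.0762−0.03) = 17.6126

17.61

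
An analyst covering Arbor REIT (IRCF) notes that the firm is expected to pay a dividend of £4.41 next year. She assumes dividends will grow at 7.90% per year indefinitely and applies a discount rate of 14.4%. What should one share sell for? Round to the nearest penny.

£67.85

Gordon growth model: P₀ = D₁/(r − g), with D₁ = 4.41 given directly.
P₀ = 4.4100 / (0.144 − 0.079) = 4.4100 / 0.065 = 67.8462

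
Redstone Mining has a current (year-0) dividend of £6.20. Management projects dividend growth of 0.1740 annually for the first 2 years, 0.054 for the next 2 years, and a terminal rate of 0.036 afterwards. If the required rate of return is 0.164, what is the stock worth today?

Three-stage DDM. Project D₁…D_4; terminal Gordon value at t=4 with g = 0.036; discount at r = 0.164.
D_1 = 7.2788
D_2 = 8.5453
D_3 = 9.0068
D_4 = 9.4931
TV_4 = 9.8349/(0.164−0.036) = 76.8350
P₀ = Σ Dₜ/(1+r)ᵗ + TV_4/(1+r)^4 = 65.2975

£65.30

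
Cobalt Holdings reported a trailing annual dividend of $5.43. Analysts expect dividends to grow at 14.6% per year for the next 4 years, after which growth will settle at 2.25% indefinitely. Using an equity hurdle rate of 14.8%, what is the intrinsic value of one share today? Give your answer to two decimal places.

Two-stage DDM. Project D₁…D_4 at 0.146, terminal growth 0.0225, discount at r = 0.148.
D_1 = 6.2228
D_2 = 7.1313
D_3 = 8.1725
D_4 = 9.3657
Terminal value at t=4: TV = D_5/(r−g) = 9.5764/(0.148−0.0225) = 76.3059
P₀ = 6.2228/(1+0.148)^1 + 7.1313/(1+0.148)^2 + 8.1725/(1+0.148)^3 + 9.3657/(1+0.148)^4 + 76.3059/(1+0.148)^4 = 65.5585

$65.56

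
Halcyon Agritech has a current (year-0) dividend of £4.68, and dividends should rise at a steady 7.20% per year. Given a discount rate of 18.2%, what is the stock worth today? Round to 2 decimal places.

Gordon growth model: P₀ = D₁/(r − g). D₁ = 4.68 × (1 + 0.072) = 5.0170.
P₀ = 5.0170 / (0.182 − 0.072) = 5.0170 / 0.11 = 45.6087

£45.61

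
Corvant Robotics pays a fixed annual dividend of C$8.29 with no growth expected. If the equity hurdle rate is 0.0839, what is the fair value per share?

C$98.81

Zero-growth DDM (perpetuity): P₀ = D/r = 8.29 / 0.0839 = 98.8081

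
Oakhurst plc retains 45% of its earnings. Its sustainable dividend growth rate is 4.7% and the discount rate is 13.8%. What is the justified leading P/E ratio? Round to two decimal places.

6.04

Payout ratio b = 1 − 0.45 = 0.55.
Justified leading P/E = b/(r−g) = 0.55/(0.138−0.047) = 6.0440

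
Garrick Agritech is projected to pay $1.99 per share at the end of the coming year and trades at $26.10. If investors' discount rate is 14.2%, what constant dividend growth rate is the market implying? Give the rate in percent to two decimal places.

6.58%

From P₀ = D₁/(r − g), the implied growth is g = r − D₁/P₀.
g = 0.142 − 1.99/26.10 = 0.142 − 0.07625 = 0.06575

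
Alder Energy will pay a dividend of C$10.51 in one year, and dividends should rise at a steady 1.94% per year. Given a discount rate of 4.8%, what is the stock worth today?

Gordon growth model: P₀ = D₁/(r − g), with D₁ = 10.51 given directly.
P₀ = 10.5100 / (0.048 − 0.0194) = 10.5100 / 0.0286 = 367.4825

C$367.48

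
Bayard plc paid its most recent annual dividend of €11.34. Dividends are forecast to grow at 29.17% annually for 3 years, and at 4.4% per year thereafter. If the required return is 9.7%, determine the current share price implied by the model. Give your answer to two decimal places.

€412.26

Two-stage DDM. Project D₁…D_3 at 0.2917, terminal growth 0.044, discount at r = 0.097.
D_1 = 14.6479
D_2 = 18.9207
D_3 = 24.4398
Terminal value at t=3: TV = D_4/(r−g) = 25.5152/(0.097−0.044) = 481.4184
P₀ = 14.6479/(1+0.097)^1 + 18.9207/(1+0.097)^2 + 24.4398/(1+0.097)^3 + 481.4184/(1+0.097)^3 = 412.2606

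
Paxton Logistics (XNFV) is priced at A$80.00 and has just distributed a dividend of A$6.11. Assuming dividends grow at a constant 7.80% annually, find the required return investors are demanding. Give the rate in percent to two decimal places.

Rearranging the constant-growth DDM: r = D₁/P₀ + g.
D₁ = 6.11 × (1 + 0.078) = 6.5866.
r = 6.5866 / 80.00 + 0.078 = 0.08233 + 0.078 = 0.16033

16.03%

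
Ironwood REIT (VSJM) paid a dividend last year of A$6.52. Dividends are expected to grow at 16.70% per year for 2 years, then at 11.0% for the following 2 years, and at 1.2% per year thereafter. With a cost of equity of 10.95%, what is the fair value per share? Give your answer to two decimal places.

A$103.45

Three-stage DDM. Project D₁…D_4; terminal Gordon value at t=4 with g = 0.012; discount at r = 0.1095.
D_1 = 7.6088
D_2 = 8.8795
D_3 = 9.8563
D_4 = 10.9405
TV_4 = 11.0717/(0.1095−0.012) = 113.5563
P₀ = Σ Dₜ/(1+r)ᵗ + TV_4/(1+r)^4 = 103.4456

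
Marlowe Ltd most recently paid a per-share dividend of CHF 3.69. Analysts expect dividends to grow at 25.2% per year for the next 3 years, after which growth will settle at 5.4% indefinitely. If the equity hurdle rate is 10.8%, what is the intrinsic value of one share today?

Two-stage DDM. Project D₁…D_3 at 0.252, terminal growth 0.054, discount at r = 0.108.
D_1 = 4.6199
D_2 = 5.7841
D_3 = 7.2417
Terminal value at t=3: TV = D_4/(r−g) = 7.6327/(0.108−0.054) = 141.3469
P₀ = 4.6199/(1+0.108)^1 + 5.7841/(1+0.108)^2 + 7.2417/(1+0.108)^3 + 141.3469/(1+0.108)^3 = 118.1171

CHF 118.12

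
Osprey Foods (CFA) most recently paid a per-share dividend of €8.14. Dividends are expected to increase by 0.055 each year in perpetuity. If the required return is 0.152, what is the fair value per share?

€88.53

Gordon growth model: P₀ = D₁/(r − g). D₁ = 8.14 × (1 + 0.055) = 8.5877.
P₀ = 8.5877 / (0.152 − 0.055) = 8.5877 / 0.097 = 88.5330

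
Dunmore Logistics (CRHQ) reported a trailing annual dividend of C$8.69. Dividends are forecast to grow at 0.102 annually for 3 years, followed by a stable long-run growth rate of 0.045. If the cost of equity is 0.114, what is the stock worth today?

Two-stage DDM. Project D₁…D_3 at 0.102, terminal growth 0.045, discount at r = 0.114.
D_1 = 9.5764
D_2 = 10.5532
D_3 = 11.6296
Terminal value at t=3: TV = D_4/(r−g) = 12.1529/(0.114−0.045) = 176.1294
P₀ = 9.5764/(1+0.114)^1 + 10.5532/(1+0.114)^2 + 11.6296/(1+0.114)^3 + 176.1294/(1+0.114)^3 = 152.9144

C$152.91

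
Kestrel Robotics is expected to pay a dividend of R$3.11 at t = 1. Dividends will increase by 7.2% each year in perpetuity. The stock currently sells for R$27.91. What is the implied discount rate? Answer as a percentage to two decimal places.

18.34%

Rearranging the constant-growth DDM: r = D₁/P₀ + g.
r = 3.1100 / 27.91 + 0.072 = 0.11143 + 0.072 = 0.18343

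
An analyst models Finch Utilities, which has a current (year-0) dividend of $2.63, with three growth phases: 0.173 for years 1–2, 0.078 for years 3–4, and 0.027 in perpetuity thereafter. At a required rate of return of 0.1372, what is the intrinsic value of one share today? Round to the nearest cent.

Three-stage DDM. Project D₁…D_4; terminal Gordon value at t=4 with g = 0.027; discount at r = 0.1372.
D_1 = 3.0850
D_2 = 3.6187
D_3 = 3.9010
D_4 = 4.2052
TV_4 = 4.3188/(0.1372−0.027) = 39.1903
P₀ = Σ Dₜ/(1+r)ᵗ + TV_4/(1+r)^4 = 34.1111

$34.11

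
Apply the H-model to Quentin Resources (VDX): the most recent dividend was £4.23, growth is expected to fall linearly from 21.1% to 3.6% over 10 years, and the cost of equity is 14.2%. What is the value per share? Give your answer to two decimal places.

H-model: P₀ = D₀[(1+g_L) + H(g_S−g_L)]/(r−g_L), with H = 10/2 = 5.
P₀ = 4.23 × [(1+0.036) + 5×(0.211−0.036)] / (0.142−0.036)
   = 4.23 × 1.9110 / 0.106 = 76.2597

£76.26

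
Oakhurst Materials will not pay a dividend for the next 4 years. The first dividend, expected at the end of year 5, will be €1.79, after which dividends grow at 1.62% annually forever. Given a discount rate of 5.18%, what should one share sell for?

Deferred-dividend DDM. At t=4 the remaining stream is a growing perpetuity with first payment D_5 = 1.79.
V_4 = D_5/(r−g) = 1.79/(0.0518−0.0162) = 50.2809
P₀ = V_4/(1+r)^4 = 50.2809/(1+0.0518)^4 = 41.0838

€41.08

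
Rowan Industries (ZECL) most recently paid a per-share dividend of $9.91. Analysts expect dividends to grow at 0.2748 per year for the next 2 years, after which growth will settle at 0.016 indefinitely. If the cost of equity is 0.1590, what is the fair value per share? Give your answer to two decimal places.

$108.07

Two-stage DDM. Project D₁…D_2 at 0.2748, terminal growth 0.016, discount at r = 0.159.
D_1 = 12.6333
D_2 = 16.1049
Terminal value at t=2: TV = D_3/(r−g) = 16.3626/(0.159−0.016) = 114.4236
P₀ = 12.6333/(1+0.159)^1 + 16.1049/(1+0.159)^2 + 114.4236/(1+0.159)^2 = 108.0715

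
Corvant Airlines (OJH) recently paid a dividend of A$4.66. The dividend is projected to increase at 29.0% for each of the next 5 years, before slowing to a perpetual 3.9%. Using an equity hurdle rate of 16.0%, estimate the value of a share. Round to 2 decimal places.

Two-stage DDM. Project D₁…D_5 at 0.29, terminal growth 0.039, discount at r = 0.16.
D_1 = 6.0114
D_2 = 7.7547
D_3 = 10.0036
D_4 = 12.9046
D_5 = 16.6469
Terminal value at t=5: TV = D_6/(r−g) = 17.2962/(0.16−0.039) = 142.9436
P₀ = 6.0114/(1+0.16)^1 + 7.7547/(1+0.16)^2 + 10.0036/(1+0.16)^3 + 12.9046/(1+0.16)^4 + 16.6469/(1+0.16)^5 + 142.9436/(1+0.16)^5 = 100.4643

A$100.46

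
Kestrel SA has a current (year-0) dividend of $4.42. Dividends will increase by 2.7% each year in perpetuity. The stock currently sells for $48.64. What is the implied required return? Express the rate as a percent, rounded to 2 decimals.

Rearranging the constant-growth DDM: r = D₁/P₀ + g.
D₁ = 4.42 × (1 + 0.027) = 4.5393.
r = 4.5393 / 48.64 + 0.027 = 0.09333 + 0.027 = 0.12033

12.03%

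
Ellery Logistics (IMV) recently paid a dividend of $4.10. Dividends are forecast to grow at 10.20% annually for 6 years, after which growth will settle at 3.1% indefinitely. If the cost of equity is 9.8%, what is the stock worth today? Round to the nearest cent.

$89.40

Two-stage DDM. Project D₁…D_6 at 0.102, terminal growth 0.031, discount at r = 0.098.
D_1 = 4.5182
D_2 = 4.9791
D_3 = 5.4869
D_4 = 6.0466
D_5 = 6.6633
D_6 = 7.3430
Terminal value at t=6: TV = D_7/(r−g) = 7.5706/(0.098−0.031) = 112.9945
P₀ = 4.5182/(1+0.098)^1 + 4.9791/(1+0.098)^2 + 5.4869/(1+0.098)^3 + 6.0466/(1+0.098)^4 + 6.6633/(1+0.098)^5 + 7.3430/(1+0.098)^6 + 112.9945/(1+0.098)^6 = 89.3983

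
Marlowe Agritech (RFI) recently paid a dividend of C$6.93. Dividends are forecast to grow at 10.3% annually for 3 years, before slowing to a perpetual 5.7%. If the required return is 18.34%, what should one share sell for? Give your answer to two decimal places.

Two-stage DDM. Project D₁…D_3 at 0.103, terminal growth 0.057, discount at r = 0.1834.
D_1 = 7.6438
D_2 = 8.4311
D_3 = 9.2995
Terminal value at t=3: TV = D_4/(r−g) = 9.8296/(0.1834−0.057) = 77.7656
P₀ = 7.6438/(1+0.1834)^1 + 8.4311/(1+0.1834)^2 + 9.2995/(1+0.1834)^3 + 77.7656/(1+0.1834)^3 = 65.0146

C$65.01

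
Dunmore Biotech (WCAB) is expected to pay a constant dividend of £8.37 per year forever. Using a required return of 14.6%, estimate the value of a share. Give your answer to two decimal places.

£57.33

Zero-growth DDM (perpetuity): P₀ = D/r = 8.37 / 0.146 = 57.3288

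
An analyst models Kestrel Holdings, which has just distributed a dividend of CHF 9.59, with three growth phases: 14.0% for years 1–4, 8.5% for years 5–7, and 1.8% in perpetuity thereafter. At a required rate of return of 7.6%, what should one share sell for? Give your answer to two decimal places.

CHF 298.72

Three-stage DDM. Project D₁…D_7; terminal Gordon value at t=7 with g = 0.018; discount at r = 0.076.
D_1 = 10.9326
D_2 = 12.4632
D_3 = 14.2080
D_4 = 16.1971
D_5 = 17.5739
D_6 = 19.0677
D_7 = 20.6884
TV_7 = 21.0608/(0.076−0.018) = 363.1174
P₀ = Σ Dₜ/(1+r)ᵗ + TV_7/(1+r)^7 = 298.7244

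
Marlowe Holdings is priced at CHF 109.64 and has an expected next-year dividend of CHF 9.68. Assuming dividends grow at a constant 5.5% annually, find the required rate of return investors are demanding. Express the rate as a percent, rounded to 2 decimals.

14.33%

Rearranging the constant-growth DDM: r = D₁/P₀ + g.
r = 9.6800 / 109.64 + 0.055 = 0.08829 + 0.055 = 0.14329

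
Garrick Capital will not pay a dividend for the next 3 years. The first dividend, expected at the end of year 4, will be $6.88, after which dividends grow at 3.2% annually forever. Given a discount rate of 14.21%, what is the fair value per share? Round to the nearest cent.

Deferred-dividend DDM. At t=3 the remaining stream is a growing perpetuity with first payment D_4 = 6.88.
V_3 = D_4/(r−g) = 6.88/(0.1421−0.032) = 62.4886
P₀ = V_3/(1+r)^3 = 62.4886/(1+0.1421)^3 = 41.9458

$41.95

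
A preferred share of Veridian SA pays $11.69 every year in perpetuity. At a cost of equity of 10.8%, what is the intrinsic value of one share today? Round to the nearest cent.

Zero-growth DDM (perpetuity): P₀ = D/r = 11.69 / 0.108 = 108.2407

$108.24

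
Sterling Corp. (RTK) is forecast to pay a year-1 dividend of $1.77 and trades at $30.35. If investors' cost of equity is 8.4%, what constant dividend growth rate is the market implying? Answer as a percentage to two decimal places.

From P₀ = D₁/(r − g), the implied growth is g = r − D₁/P₀.
g = 0.084 − 1.77/30.35 = 0.084 − 0.05832 = 0.02568

2.57%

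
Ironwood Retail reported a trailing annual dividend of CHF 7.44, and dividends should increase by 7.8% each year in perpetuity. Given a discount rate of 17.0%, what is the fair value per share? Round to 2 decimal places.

Gordon growth model: P₀ = D₁/(r − g). D₁ = 7.44 × (1 + 0.078) = 8.0203.
P₀ = 8.0203 / (0.17 − 0.078) = 8.0203 / 0.092 = 87.1774

CHF 87.18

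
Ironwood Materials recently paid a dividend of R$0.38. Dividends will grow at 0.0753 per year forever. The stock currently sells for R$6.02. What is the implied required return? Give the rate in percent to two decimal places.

Rearranging the constant-growth DDM: r = D₁/P₀ + g.
D₁ = 0.38 × (1 + 0.0753) = 0.4086.
r = 0.4086 / 6.02 + 0.0753 = 0.06788 + 0.0753 = 0.14318

14.32%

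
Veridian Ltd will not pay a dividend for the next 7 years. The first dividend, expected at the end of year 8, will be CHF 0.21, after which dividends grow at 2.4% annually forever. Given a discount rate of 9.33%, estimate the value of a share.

CHF 1.62

Deferred-dividend DDM. At t=7 the remaining stream is a growing perpetuity with first payment D_8 = 0.21.
V_7 = D_8/(r−g) = 0.21/(0.0933−0.024) = 3.0303
P₀ = V_7/(1+r)^7 = 3.0303/(1+0.0933)^7 = 1.6230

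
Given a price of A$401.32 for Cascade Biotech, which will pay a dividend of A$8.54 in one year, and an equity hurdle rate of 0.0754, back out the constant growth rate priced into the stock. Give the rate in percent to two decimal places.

5.41%

From P₀ = D₁/(r − g), the implied growth is g = r − D₁/P₀.
g = 0.0754 − 8.54/401.32 = 0.0754 − 0.02128 = 0.05412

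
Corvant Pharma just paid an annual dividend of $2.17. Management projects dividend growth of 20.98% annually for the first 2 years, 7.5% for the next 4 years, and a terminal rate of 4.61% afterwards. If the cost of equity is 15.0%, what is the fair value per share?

Three-stage DDM. Project D₁…D_6; terminal Gordon value at t=6 with g = 0.0461; discount at r = 0.15.
D_1 = 2.6253
D_2 = 3.1760
D_3 = 3.4143
D_4 = 3.6703
D_5 = 3.9456
D_6 = 4.2415
TV_6 = 4.4370/(0.15−0.0461) = 42.7050
P₀ = Σ Dₜ/(1+r)ᵗ + TV_6/(1+r)^6 = 31.2857

$31.29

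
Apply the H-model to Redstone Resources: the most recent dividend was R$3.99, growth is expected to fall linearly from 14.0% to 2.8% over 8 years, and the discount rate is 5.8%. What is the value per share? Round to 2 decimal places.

H-model: P₀ = D₀[(1+g_L) + H(g_S−g_L)]/(r−g_L), with H = 8/2 = 4.
P₀ = 3.99 × [(1+0.028) + 4×(0.14−0.028)] / (0.058−0.028)
   = 3.99 × 1.4760 / 0.03 = 196.3080

R$196.31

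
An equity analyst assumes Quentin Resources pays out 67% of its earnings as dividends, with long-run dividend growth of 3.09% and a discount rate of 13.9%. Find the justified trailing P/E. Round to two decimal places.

Justified trailing P/E = b(1+g)/(r−g) = 0.67×(1+0.0309)/(0.139−0.0309) = 6.3895

6.39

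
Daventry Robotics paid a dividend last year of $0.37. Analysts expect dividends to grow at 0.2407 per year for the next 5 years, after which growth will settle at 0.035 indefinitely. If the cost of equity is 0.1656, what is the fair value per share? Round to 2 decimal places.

Two-stage DDM. Project D₁…D_5 at 0.2407, terminal growth 0.035, discount at r = 0.1656.
D_1 = 0.4591
D_2 = 0.5696
D_3 = 0.7066
D_4 = 0.8767
D_5 = 1.0878
Terminal value at t=5: TV = D_6/(r−g) = 1.1258/(0.1656−0.035) = 8.6205
P₀ = 0.4591/(1+0.1656)^1 + 0.5696/(1+0.1656)^2 + 0.7066/(1+0.1656)^3 + 0.8767/(1+0.1656)^4 + 1.0878/(1+0.1656)^5 + 8.6205/(1+0.1656)^5 = 6.2465

$6.25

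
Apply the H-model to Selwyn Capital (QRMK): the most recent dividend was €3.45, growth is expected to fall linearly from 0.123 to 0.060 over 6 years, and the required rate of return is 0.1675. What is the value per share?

H-model: P₀ = D₀[(1+g_L) + H(g_S−g_L)]/(r−g_L), with H = 6/2 = 3.
P₀ = 3.45 × [(1+0.06) + 3×(0.123−0.06)] / (0.1675−0.06)
   = 3.45 × 1.2490 / 0.1075 = 40.0842

€40.08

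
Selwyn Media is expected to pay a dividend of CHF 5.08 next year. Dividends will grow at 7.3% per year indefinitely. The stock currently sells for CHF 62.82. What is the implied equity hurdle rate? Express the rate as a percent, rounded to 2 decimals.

15.39%

Rearranging the constant-growth DDM: r = D₁/P₀ + g.
r = 5.0800 / 62.82 + 0.073 = 0.08087 + 0.073 = 0.15387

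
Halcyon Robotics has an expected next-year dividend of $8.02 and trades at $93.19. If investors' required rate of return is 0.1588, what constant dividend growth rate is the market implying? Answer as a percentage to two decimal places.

From P₀ = D₁/(r − g), the implied growth is g = r − D₁/P₀.
g = 0.1588 − 8.02/93.19 = 0.1588 − 0.08606 = 0.07274

7.27%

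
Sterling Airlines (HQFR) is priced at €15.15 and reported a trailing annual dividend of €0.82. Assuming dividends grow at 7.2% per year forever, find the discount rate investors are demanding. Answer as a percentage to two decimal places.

Rearranging the constant-growth DDM: r = D₁/P₀ + g.
D₁ = 0.82 × (1 + 0.072) = 0.8790.
r = 0.8790 / 15.15 + 0.072 = 0.05802 + 0.072 = 0.13002

13.00%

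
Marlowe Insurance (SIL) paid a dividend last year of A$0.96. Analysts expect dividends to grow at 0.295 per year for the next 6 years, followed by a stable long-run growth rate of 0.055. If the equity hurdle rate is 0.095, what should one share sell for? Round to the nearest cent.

Two-stage DDM. Project D₁…D_6 at 0.295, terminal growth 0.055, discount at r = 0.095.
D_1 = 1.2432
D_2 = 1.6099
D_3 = 2.0849
D_4 = 2.6999
D_5 = 3.4964
D_6 = 4.5278
Terminal value at t=6: TV = D_7/(r−g) = 4.7769/(0.095−0.055) = 119.4214
P₀ = 1.2432/(1+0.095)^1 + 1.6099/(1+0.095)^2 + 2.0849/(1+0.095)^3 + 2.6999/(1+0.095)^4 + 3.4964/(1+0.095)^5 + 4.5278/(1+0.095)^6 + 119.4214/(1+0.095)^6 = 80.0700

A$80.07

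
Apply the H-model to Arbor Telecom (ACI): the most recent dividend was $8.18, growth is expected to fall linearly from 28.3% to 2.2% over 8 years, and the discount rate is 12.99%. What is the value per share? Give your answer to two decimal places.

H-model: P₀ = D₀[(1+g_L) + H(g_S−g_L)]/(r−g_L), with H = 8/2 = 4.
P₀ = 8.18 × [(1+0.022) + 4×(0.283−0.022)] / (0.1299−0.022)
   = 8.18 × 2.0660 / 0.1079 = 156.6254

$156.63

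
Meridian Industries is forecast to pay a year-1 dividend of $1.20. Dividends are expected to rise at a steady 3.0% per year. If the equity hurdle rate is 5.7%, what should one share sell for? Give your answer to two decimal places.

Gordon growth model: P₀ = D₁/(r − g), with D₁ = 1.20 given directly.
P₀ = 1.2000 / (0.057 − 0.03) = 1.2000 / 0.027 = 44.4444

$44.44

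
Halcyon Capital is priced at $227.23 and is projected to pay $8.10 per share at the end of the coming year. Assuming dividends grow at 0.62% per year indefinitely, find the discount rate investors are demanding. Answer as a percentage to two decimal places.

4.18%

Rearranging the constant-growth DDM: r = D₁/P₀ + g.
r = 8.1000 / 227.23 + 0.0062 = 0.03565 + 0.0062 = 0.04185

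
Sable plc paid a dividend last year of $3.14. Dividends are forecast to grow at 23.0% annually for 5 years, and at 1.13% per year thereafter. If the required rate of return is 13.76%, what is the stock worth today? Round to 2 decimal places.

Two-stage DDM. Project D₁…D_5 at 0.23, terminal growth 0.0113, discount at r = 0.1376.
D_1 = 3.8622
D_2 = 4.7505
D_3 = 5.8431
D_4 = 7.1870
D_5 = 8.8401
Terminal value at t=5: TV = D_6/(r−g) = 8.9400/(0.1376−0.0113) = 70.7835
P₀ = 3.8622/(1+0.1376)^1 + 4.7505/(1+0.1376)^2 + 5.8431/(1+0.1376)^3 + 7.1870/(1+0.1376)^4 + 8.8401/(1+0.1376)^5 + 70.7835/(1+0.1376)^5 = 57.1182

$57.12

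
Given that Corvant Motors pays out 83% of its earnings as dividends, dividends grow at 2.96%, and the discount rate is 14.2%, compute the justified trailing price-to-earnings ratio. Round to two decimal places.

7.60

Justified trailing P/E = b(1+g)/(r−g) = 0.83×(1+0.0296)/(0.142−0.0296) = 7.6029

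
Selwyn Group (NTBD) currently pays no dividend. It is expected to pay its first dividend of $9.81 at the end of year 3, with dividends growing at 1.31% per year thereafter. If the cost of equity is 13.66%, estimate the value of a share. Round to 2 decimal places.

$61.49

Deferred-dividend DDM. At t=2 the remaining stream is a growing perpetuity with first payment D_3 = 9.81.
V_2 = D_3/(r−g) = 9.81/(0.1366−0.0131) = 79.4332
P₀ = V_2/(1+r)^2 = 79.4332/(1+0.1366)^2 = 61.4875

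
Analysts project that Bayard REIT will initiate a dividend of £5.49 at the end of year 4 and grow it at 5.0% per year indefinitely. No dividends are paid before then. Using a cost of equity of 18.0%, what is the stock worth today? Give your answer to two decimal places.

Deferred-dividend DDM. At t=3 the remaining stream is a growing perpetuity with first payment D_4 = 5.49.
V_3 = D_4/(r−g) = 5.49/(0.18−0.05) = 42.2308
P₀ = V_3/(1+r)^3 = 42.2308/(1+0.18)^3 = 25.7029

£25.70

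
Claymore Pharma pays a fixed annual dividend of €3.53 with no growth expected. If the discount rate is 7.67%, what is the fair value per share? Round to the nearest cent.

€46.02

Zero-growth DDM (perpetuity): P₀ = D/r = 3.53 / 0.0767 = 46.0235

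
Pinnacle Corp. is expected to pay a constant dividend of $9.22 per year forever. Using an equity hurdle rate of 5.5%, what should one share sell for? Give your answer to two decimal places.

Zero-growth DDM (perpetuity): P₀ = D/r = 9.22 / 0.055 = 167.6364

$167.64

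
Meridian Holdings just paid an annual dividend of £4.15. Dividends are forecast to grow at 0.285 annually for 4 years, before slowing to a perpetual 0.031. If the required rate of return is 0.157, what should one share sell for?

Two-stage DDM. Project D₁…D_4 at 0.285, terminal growth 0.031, discount at r = 0.157.
D_1 = 5.3327
D_2 = 6.8526
D_3 = 8.8056
D_4 = 11.3152
Terminal value at t=4: TV = D_5/(r−g) = 11.6659/(0.157−0.031) = 92.5867
P₀ = 5.3327/(1+0.157)^1 + 6.8526/(1+0.157)^2 + 8.8056/(1+0.157)^3 + 11.3152/(1+0.157)^4 + 92.5867/(1+0.157)^4 = 73.3951

£73.40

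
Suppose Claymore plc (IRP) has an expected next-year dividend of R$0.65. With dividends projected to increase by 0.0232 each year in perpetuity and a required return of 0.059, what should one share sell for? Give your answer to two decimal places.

Gordon growth model: P₀ = D₁/(r − g), with D₁ = 0.65 given directly.
P₀ = 0.6500 / (0.059 − 0.0232) = 0.6500 / 0.0358 = 18.1564

R$18.16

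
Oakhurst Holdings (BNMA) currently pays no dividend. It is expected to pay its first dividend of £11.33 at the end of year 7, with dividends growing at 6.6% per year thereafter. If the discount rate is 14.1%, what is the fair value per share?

£68.46

Deferred-dividend DDM. At t=6 the remaining stream is a growing perpetuity with first payment D_7 = 11.33.
V_6 = D_7/(r−g) = 11.33/(0.141−0.066) = 151.0667
P₀ = V_6/(1+r)^6 = 151.0667/(1+0.141)^6 = 68.4628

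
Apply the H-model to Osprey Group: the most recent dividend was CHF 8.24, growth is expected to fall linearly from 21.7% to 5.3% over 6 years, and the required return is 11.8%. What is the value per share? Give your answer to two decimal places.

CHF 195.86

H-model: P₀ = D₀[(1+g_L) + H(g_S−g_L)]/(r−g_L), with H = 6/2 = 3.
P₀ = 8.24 × [(1+0.053) + 3×(0.217−0.053)] / (0.118−0.053)
   = 8.24 × 1.5450 / 0.065 = 195.8585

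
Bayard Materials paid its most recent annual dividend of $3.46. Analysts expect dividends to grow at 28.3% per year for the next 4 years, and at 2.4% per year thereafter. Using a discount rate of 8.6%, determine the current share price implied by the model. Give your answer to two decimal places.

Two-stage DDM. Project D₁…D_4 at 0.283, terminal growth 0.024, discount at r = 0.086.
D_1 = 4.4392
D_2 = 5.6955
D_3 = 7.3073
D_4 = 9.3752
Terminal value at t=4: TV = D_5/(r−g) = 9.6003/(0.086−0.024) = 154.8428
P₀ = 4.4392/(1+0.086)^1 + 5.6955/(1+0.086)^2 + 7.3073/(1+0.086)^3 + 9.3752/(1+0.086)^4 + 154.8428/(1+0.086)^4 = 132.6816

$132.68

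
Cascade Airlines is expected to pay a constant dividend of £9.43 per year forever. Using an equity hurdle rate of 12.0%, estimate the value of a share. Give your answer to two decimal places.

Zero-growth DDM (perpetuity): P₀ = D/r = 9.43 / 0.12 = 78.5833

£78.58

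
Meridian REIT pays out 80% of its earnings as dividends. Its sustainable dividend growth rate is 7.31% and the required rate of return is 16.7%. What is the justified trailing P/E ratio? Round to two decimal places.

9.14

Justified trailing P/E = b(1+g)/(r−g) = 0.80×(1+0.0731)/(0.167−0.0731) = 9.1425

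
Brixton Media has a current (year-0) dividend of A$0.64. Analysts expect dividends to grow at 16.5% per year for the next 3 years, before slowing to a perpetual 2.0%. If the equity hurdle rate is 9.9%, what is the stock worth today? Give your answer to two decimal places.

A$12.00

Two-stage DDM. Project D₁…D_3 at 0.165, terminal growth 0.02, discount at r = 0.099.
D_1 = 0.7456
D_2 = 0.8686
D_3 = 1.0119
Terminal value at t=3: TV = D_4/(r−g) = 1.0322/(0.099−0.02) = 13.0656
P₀ = 0.7456/(1+0.099)^1 + 0.8686/(1+0.099)^2 + 1.0119/(1+0.099)^3 + 13.0656/(1+0.099)^3 = 12.0032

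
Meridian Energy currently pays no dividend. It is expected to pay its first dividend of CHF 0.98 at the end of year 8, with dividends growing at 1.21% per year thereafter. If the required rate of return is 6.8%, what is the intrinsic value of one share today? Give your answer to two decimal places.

CHF 11.06

Deferred-dividend DDM. At t=7 the remaining stream is a growing perpetuity with first payment D_8 = 0.98.
V_7 = D_8/(r−g) = 0.98/(0.068−0.0121) = 17.5313
P₀ = V_7/(1+r)^7 = 17.5313/(1+0.068)^7 = 11.0615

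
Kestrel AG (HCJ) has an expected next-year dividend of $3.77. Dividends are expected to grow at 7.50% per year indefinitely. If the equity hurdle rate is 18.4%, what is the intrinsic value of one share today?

$34.59

Gordon growth model: P₀ = D₁/(r − g), with D₁ = 3.77 given directly.
P₀ = 3.7700 / (0.184 − 0.075) = 3.7700 / 0.109 = 34.5872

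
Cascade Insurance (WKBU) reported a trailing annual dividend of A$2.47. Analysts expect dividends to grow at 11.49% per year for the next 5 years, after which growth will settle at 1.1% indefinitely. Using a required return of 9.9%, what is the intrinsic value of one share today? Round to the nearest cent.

A$43.39

Two-stage DDM. Project D₁…D_5 at 0.1149, terminal growth 0.011, discount at r = 0.099.
D_1 = 2.7538
D_2 = 3.0702
D_3 = 3.4230
D_4 = 3.8163
D_5 = 4.2548
Terminal value at t=5: TV = D_6/(r−g) = 4.3016/(0.099−0.011) = 48.8816
P₀ = 2.7538/(1+0.099)^1 + 3.0702/(1+0.099)^2 + 3.4230/(1+0.099)^3 + 3.8163/(1+0.099)^4 + 4.2548/(1+0.099)^5 + 48.8816/(1+0.099)^5 = 43.3864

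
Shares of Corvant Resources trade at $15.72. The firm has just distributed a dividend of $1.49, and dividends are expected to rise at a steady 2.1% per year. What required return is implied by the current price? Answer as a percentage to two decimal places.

Rearranging the constant-growth DDM: r = D₁/P₀ + g.
D₁ = 1.49 × (1 + 0.021) = 1.5213.
r = 1.5213 / 15.72 + 0.021 = 0.09677 + 0.021 = 0.11777

11.78%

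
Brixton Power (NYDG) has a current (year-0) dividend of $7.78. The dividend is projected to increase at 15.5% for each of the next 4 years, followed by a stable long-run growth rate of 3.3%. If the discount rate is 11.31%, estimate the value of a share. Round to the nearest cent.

$150.48

Two-stage DDM. Project D₁…D_4 at 0.155, terminal growth 0.033, discount at r = 0.1131.
D_1 = 8.9859
D_2 = 10.3787
D_3 = 11.9874
D_4 = 13.8455
Terminal value at t=4: TV = D_5/(r−g) = 14.3024/(0.1131−0.033) = 178.5564
P₀ = 8.9859/(1+0.1131)^1 + 10.3787/(1+0.1131)^2 + 11.9874/(1+0.1131)^3 + 13.8455/(1+0.1131)^4 + 178.5564/(1+0.1131)^4 = 150.4767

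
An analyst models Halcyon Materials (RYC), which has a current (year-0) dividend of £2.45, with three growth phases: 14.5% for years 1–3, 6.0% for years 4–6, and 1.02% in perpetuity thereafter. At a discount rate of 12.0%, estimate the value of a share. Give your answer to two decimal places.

£35.14

Three-stage DDM. Project D₁…D_6; terminal Gordon value at t=6 with g = 0.0102; discount at r = 0.12.
D_1 = 2.8053
D_2 = 3.2120
D_3 = 3.6778
D_4 = 3.8984
D_5 = 4.1323
D_6 = 4.3803
TV_6 = 4.4249/(0.12−0.0102) = 40.3000
P₀ = Σ Dₜ/(1+r)ᵗ + TV_6/(1+r)^6 = 35.1418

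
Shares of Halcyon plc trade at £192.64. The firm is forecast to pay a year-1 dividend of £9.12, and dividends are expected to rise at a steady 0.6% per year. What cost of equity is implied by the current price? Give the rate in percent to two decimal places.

Rearranging the constant-growth DDM: r = D₁/P₀ + g.
r = 9.1200 / 192.64 + 0.006 = 0.04734 + 0.006 = 0.05334

5.33%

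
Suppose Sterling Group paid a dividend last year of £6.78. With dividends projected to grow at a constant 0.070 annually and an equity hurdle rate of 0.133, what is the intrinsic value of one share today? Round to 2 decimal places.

Gordon growth model: P₀ = D₁/(r − g). D₁ = 6.78 × (1 + 0.07) = 7.2546.
P₀ = 7.2546 / (0.133 − 0.07) = 7.2546 / 0.063 = 115.1524

£115.15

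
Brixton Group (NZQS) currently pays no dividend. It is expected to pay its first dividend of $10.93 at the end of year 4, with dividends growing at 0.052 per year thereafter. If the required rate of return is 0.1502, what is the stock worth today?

$73.15

Deferred-dividend DDM. At t=3 the remaining stream is a growing perpetuity with first payment D_4 = 10.93.
V_3 = D_4/(r−g) = 10.93/(0.1502−0.052) = 111.3035
P₀ = V_3/(1+r)^3 = 111.3035/(1+0.1502)^3 = 73.1457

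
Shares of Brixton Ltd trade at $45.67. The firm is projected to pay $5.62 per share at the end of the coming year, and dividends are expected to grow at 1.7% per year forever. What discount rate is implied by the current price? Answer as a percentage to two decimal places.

Rearranging the constant-growth DDM: r = D₁/P₀ + g.
r = 5.6200 / 45.67 + 0.017 = 0.12306 + 0.017 = 0.14006

14.01%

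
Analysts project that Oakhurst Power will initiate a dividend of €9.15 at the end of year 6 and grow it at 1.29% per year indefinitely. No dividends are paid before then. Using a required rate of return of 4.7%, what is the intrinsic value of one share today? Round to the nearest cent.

Deferred-dividend DDM. At t=5 the remaining stream is a growing perpetuity with first payment D_6 = 9.15.
V_5 = D_6/(r−g) = 9.15/(0.047−0.0129) = 268.3284
P₀ = V_5/(1+r)^5 = 268.3284/(1+0.047)^5 = 213.2717

€213.27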